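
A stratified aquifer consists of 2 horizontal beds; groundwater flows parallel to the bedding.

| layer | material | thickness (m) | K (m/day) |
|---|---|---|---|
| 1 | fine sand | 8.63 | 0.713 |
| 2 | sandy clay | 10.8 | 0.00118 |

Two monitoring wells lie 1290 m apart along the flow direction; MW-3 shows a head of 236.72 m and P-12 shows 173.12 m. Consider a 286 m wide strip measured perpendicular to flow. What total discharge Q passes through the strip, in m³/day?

86.9

Flow is parallel to layering, so each bed carries its own Darcy discharge and the transmissivities add.
Σ(K_i·b_i) = 0.713×8.63 + 0.00118×10.8 = 6.166 m²/day.
Hydraulic gradient i = (236.72 − 173.12) / 1290 = 63.6 / 1290 = 0.04930.
Q = Σ(K_i·b_i) · W · i = 6.166 × 286 × 0.04930 = 86.94 m³/day.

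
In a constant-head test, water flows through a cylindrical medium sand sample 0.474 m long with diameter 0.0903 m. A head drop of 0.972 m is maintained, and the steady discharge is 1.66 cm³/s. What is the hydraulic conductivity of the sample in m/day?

Cross-sectional area A = π·(d/2)² = π × (0.0903/2)² = 0.006404 m².
Convert discharge: 1.66 cm³/s = 1.660e-06 m³/s.
Darcy's law rearranged: K = Q·L / (A·Δh) = 1.660e-06 × 0.474 / (0.006404 × 0.972) = 0.0001264 m/s = 10.92 m/day.

10.9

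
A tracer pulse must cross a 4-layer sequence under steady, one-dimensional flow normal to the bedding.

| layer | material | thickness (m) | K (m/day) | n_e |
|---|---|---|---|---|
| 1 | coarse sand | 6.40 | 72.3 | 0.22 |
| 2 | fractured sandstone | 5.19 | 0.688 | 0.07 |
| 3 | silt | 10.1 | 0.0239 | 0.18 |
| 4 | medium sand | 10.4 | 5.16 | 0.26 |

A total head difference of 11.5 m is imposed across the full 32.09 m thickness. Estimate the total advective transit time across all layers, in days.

237

With flow normal to the layers, continuity requires the same specific discharge q through every layer.
Σ(b_i/K_i) = 6.40/72.3 + 5.19/0.688 + 10.1/0.0239 + 10.4/5.16 = 432.2 d.
q = Δh / Σ(b_i/K_i) = 11.5 / 432.2 = 0.02661 m/day.
In each layer the seepage velocity is v_i = q/n_i, so the layer transit time is t_i = b_i·n_i / q:
  layer 1 (coarse sand): t_1 = 6.40 × 0.22 / 0.02661 = 52.92 d
  layer 2 (fractured sandstone): t_2 = 5.19 × 0.07 / 0.02661 = 13.66 d
  layer 3 (silt): t_3 = 10.1 × 0.18 / 0.02661 = 68.33 d
  layer 4 (medium sand): t_4 = 10.4 × 0.26 / 0.02661 = 101.6 d
Total t = Σ t_i = 236.5 days.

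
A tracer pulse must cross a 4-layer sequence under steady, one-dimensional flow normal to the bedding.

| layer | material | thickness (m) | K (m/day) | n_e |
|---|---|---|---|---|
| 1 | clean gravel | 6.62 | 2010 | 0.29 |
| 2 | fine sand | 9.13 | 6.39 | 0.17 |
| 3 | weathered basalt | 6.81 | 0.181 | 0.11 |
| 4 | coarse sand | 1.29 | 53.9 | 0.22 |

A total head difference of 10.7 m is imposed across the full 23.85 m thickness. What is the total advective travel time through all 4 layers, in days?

With flow normal to the layers, continuity requires the same specific discharge q through every layer.
Σ(b_i/K_i) = 6.62/2010 + 9.13/6.39 + 6.81/0.181 + 1.29/53.9 = 39.08 d.
q = Δh / Σ(b_i/K_i) = 10.7 / 39.08 = 0.2738 m/day.
In each layer the seepage velocity is v_i = q/n_i, so the layer transit time is t_i = b_i·n_i / q:
  layer 1 (clean gravel): t_1 = 6.62 × 0.29 / 0.2738 = 7.012 d
  layer 2 (fine sand): t_2 = 9.13 × 0.17 / 0.2738 = 5.669 d
  layer 3 (weathered basalt): t_3 = 6.81 × 0.11 / 0.2738 = 2.736 d
  layer 4 (coarse sand): t_4 = 1.29 × 0.22 / 0.2738 = 1.037 d
Total t = Σ t_i = 16.45 days.

16.5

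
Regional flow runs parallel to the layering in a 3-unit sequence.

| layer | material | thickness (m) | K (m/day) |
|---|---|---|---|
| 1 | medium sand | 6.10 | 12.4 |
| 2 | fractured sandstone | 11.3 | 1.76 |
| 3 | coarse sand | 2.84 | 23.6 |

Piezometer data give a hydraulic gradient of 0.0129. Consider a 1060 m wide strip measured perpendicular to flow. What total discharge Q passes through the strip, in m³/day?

Flow is parallel to layering, so each bed carries its own Darcy discharge and the transmissivities add.
Σ(K_i·b_i) = 12.4×6.10 + 1.76×11.3 + 23.6×2.84 = 162.6 m²/day.
Hydraulic gradient i = 0.0129.
Q = Σ(K_i·b_i) · W · i = 162.6 × 1060 × 0.01290 = 2223 m³/day.

2220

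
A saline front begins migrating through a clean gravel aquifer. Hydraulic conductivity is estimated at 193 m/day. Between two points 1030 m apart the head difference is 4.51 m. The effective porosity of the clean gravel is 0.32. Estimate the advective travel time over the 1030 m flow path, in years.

1.07

Hydraulic gradient i = Δh / L = 4.51 / 1030 = 0.004379.
Darcy flux q = K · i = 193.0 × 0.004379 = 0.8451 m/day.
Seepage velocity v = q / n_e = 0.8451 / 0.32 = 2.641 m/day.
Travel time t = L / v = 1030 / 2.641 = 390.0 days = 1.068 years.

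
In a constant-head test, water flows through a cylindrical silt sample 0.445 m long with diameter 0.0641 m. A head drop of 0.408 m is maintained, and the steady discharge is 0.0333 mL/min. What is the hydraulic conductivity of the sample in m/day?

Cross-sectional area A = π·(d/2)² = π × (0.0641/2)² = 0.003227 m².
Convert discharge: 0.0333 mL/min = 5.550e-10 m³/s.
Darcy's law rearranged: K = Q·L / (A·Δh) = 5.550e-10 × 0.445 / (0.003227 × 0.408) = 1.876e-07 m/s = 0.01621 m/day.

0.0162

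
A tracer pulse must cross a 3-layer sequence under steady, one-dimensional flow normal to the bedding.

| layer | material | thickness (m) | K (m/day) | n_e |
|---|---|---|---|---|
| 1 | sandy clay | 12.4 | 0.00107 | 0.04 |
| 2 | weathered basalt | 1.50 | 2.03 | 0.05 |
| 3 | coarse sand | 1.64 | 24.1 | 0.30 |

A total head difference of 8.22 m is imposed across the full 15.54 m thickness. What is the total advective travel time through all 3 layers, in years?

4.10

With flow normal to the layers, continuity requires the same specific discharge q through every layer.
Σ(b_i/K_i) = 12.4/0.00107 + 1.50/2.03 + 1.64/24.1 = 11590 d.
q = Δh / Σ(b_i/K_i) = 8.22 / 11590 = 0.0007093 m/day.
In each layer the seepage velocity is v_i = q/n_i, so the layer transit time is t_i = b_i·n_i / q:
  layer 1 (sandy clay): t_1 = 12.4 × 0.04 / 0.0007093 = 699.3 d
  layer 2 (weathered basalt): t_2 = 1.50 × 0.05 / 0.0007093 = 105.7 d
  layer 3 (coarse sand): t_3 = 1.64 × 0.30 / 0.0007093 = 693.7 d
Total t = Σ t_i = 1499 days = 4.103 years.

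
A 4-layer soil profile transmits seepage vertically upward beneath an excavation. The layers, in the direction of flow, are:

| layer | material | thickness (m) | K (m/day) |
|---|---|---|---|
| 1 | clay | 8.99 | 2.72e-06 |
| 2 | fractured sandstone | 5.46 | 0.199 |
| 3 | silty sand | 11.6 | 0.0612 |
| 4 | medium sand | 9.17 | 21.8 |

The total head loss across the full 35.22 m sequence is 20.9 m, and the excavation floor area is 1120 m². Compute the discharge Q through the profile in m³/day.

Flow is perpendicular to layering, so the layers act in series and the equivalent K is the thickness-weighted harmonic mean.
Total thickness L = 8.99 + 5.46 + 11.6 + 9.17 = 35.22 m.
Σ(b_i/K_i) = 8.99/2.72e-06 + 5.46/0.199 + 11.6/0.0612 + 9.17/21.8 = 3.305e+06 d.
K_eq = L / Σ(b_i/K_i) = 35.22 / 3.305e+06 = 1.066e-05 m/day.
Q = K_eq · A · (Δh/L) = 1.066e-05 × 1120 × (20.9/35.22) = 0.007082 m³/day.

0.00708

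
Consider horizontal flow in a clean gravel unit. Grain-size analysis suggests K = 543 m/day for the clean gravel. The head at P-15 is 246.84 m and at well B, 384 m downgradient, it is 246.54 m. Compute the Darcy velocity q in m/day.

0.424

Hydraulic gradient i = (246.84 − 246.54) / 384 = 0.3 / 384 = 0.0007812.
Specific discharge q = K · i = 543.0 × 0.0007812 = 0.4242 m/day.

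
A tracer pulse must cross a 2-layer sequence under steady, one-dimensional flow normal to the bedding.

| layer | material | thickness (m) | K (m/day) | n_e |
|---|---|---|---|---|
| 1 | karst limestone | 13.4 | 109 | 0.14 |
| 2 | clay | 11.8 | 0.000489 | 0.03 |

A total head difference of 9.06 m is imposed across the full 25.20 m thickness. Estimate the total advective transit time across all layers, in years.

16.3

With flow normal to the layers, continuity requires the same specific discharge q through every layer.
Σ(b_i/K_i) = 13.4/109 + 11.8/0.000489 = 24131 d.
q = Δh / Σ(b_i/K_i) = 9.06 / 24131 = 0.0003755 m/day.
In each layer the seepage velocity is v_i = q/n_i, so the layer transit time is t_i = b_i·n_i / q:
  layer 1 (karst limestone): t_1 = 13.4 × 0.14 / 0.0003755 = 4997 d
  layer 2 (clay): t_2 = 11.8 × 0.03 / 0.0003755 = 942.9 d
Total t = Σ t_i = 5940 days = 16.26 years.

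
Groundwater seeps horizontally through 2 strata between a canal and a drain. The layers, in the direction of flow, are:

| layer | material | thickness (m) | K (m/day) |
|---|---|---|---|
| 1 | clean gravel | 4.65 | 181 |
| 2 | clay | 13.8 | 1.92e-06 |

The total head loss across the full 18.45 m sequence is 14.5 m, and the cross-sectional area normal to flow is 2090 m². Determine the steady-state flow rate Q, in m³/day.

Flow is perpendicular to layering, so the layers act in series and the equivalent K is the thickness-weighted harmonic mean.
Total thickness L = 4.65 + 13.8 = 18.45 m.
Σ(b_i/K_i) = 4.65/181 + 13.8/1.92e-06 = 7.188e+06 d.
K_eq = L / Σ(b_i/K_i) = 18.45 / 7.188e+06 = 2.567e-06 m/day.
Q = K_eq · A · (Δh/L) = 2.567e-06 × 2090 × (14.5/18.45) = 0.004216 m³/day.

0.00422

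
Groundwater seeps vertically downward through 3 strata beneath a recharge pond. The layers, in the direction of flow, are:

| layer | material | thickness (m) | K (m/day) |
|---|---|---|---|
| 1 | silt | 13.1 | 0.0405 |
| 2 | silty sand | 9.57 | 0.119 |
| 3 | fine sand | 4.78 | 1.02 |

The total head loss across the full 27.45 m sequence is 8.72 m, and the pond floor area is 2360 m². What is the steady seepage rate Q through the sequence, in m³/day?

Flow is perpendicular to layering, so the layers act in series and the equivalent K is the thickness-weighted harmonic mean.
Total thickness L = 13.1 + 9.57 + 4.78 = 27.45 m.
Σ(b_i/K_i) = 13.1/0.0405 + 9.57/0.119 + 4.78/1.02 = 408.6 d.
K_eq = L / Σ(b_i/K_i) = 27.45 / 408.6 = 0.06719 m/day.
Q = K_eq · A · (Δh/L) = 0.06719 × 2360 × (8.72/27.45) = 50.37 m³/day.

50.4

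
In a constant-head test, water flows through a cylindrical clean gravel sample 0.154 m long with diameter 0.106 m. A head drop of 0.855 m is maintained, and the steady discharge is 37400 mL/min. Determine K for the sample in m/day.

1100

Cross-sectional area A = π·(d/2)² = π × (0.106/2)² = 0.008825 m².
Convert discharge: 37400 mL/min = 0.0006233 m³/s.
Darcy's law rearranged: K = Q·L / (A·Δh) = 0.0006233 × 0.154 / (0.008825 × 0.855) = 0.01272 m/s = 1099 m/day.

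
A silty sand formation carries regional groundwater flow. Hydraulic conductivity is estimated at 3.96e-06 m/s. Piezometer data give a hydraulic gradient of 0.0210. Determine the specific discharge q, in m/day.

0.00719

Convert K: 3.96e-06 m/s × 86400 = 0.3421 m/day.
Hydraulic gradient i = 0.0210.
Specific discharge q = K · i = 0.3421 × 0.02100 = 0.007185 m/day.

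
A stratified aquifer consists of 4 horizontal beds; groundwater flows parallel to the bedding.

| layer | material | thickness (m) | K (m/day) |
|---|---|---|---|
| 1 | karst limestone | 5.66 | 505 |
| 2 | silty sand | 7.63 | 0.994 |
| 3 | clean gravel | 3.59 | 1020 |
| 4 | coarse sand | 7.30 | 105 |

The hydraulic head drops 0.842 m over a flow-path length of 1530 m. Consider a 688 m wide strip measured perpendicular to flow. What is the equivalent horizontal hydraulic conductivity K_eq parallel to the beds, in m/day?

302

Flow is parallel to layering, so each bed carries its own Darcy discharge and the transmissivities add.
Σ(K_i·b_i) = 505×5.66 + 0.994×7.63 + 1020×3.59 + 105×7.30 = 7294 m²/day.
Total thickness b = 24.18 m, so K_eq = Σ(K_i·b_i)/b = 301.7 m/day.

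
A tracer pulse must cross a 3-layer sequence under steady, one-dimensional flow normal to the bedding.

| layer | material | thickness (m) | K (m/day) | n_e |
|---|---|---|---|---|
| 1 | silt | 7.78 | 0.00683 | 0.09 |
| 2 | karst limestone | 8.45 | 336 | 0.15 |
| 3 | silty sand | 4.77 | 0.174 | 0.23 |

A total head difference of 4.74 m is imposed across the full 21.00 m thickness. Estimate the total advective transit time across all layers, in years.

With flow normal to the layers, continuity requires the same specific discharge q through every layer.
Σ(b_i/K_i) = 7.78/0.00683 + 8.45/336 + 4.77/0.174 = 1167 d.
q = Δh / Σ(b_i/K_i) = 4.74 / 1167 = 0.004063 m/day.
In each layer the seepage velocity is v_i = q/n_i, so the layer transit time is t_i = b_i·n_i / q:
  layer 1 (silt): t_1 = 7.78 × 0.09 / 0.004063 = 172.3 d
  layer 2 (karst limestone): t_2 = 8.45 × 0.15 / 0.004063 = 311.9 d
  layer 3 (silty sand): t_3 = 4.77 × 0.23 / 0.004063 = 270.0 d
Total t = Σ t_i = 754.3 days = 2.065 years.

2.07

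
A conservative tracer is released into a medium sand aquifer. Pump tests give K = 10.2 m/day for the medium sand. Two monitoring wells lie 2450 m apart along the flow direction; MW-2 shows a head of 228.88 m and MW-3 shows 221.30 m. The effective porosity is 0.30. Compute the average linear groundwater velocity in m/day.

Hydraulic gradient i = (228.88 − 221.30) / 2450 = 7.58 / 2450 = 0.003094.
Darcy flux q = K · i = 10.20 × 0.003094 = 0.03156 m/day.
Seepage velocity v = q / n_e = 0.03156 / 0.30 = 0.1052 m/day.

0.105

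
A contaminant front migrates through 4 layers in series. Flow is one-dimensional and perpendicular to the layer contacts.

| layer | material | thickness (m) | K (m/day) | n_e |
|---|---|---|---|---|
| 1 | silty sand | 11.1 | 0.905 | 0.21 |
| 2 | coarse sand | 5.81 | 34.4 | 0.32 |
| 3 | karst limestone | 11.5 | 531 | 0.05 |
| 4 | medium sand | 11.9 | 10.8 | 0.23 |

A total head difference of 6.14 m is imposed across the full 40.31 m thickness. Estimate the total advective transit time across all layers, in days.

With flow normal to the layers, continuity requires the same specific discharge q through every layer.
Σ(b_i/K_i) = 11.1/0.905 + 5.81/34.4 + 11.5/531 + 11.9/10.8 = 13.56 d.
q = Δh / Σ(b_i/K_i) = 6.14 / 13.56 = 0.4529 m/day.
In each layer the seepage velocity is v_i = q/n_i, so the layer transit time is t_i = b_i·n_i / q:
  layer 1 (silty sand): t_1 = 11.1 × 0.21 / 0.4529 = 5.147 d
  layer 2 (coarse sand): t_2 = 5.81 × 0.32 / 0.4529 = 4.105 d
  layer 3 (karst limestone): t_3 = 11.5 × 0.05 / 0.4529 = 1.270 d
  layer 4 (medium sand): t_4 = 11.9 × 0.23 / 0.4529 = 6.044 d
Total t = Σ t_i = 16.57 days.

16.6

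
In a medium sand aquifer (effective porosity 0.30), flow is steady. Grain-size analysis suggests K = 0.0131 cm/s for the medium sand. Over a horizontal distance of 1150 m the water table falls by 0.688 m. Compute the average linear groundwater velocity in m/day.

0.0226

Convert K: 0.0131 cm/s × 864 = 11.32 m/day.
Hydraulic gradient i = Δh / L = 0.688 / 1150 = 0.0005983.
Darcy flux q = K · i = 11.32 × 0.0005983 = 0.006771 m/day.
Seepage velocity v = q / n_e = 0.006771 / 0.30 = 0.02257 m/day.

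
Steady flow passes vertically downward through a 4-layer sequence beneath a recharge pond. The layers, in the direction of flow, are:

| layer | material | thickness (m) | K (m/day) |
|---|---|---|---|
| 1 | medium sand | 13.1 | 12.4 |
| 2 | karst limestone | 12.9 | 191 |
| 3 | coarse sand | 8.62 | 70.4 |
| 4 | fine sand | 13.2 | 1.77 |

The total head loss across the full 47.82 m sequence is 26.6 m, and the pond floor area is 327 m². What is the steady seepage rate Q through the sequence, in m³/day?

999

Flow is perpendicular to layering, so the layers act in series and the equivalent K is the thickness-weighted harmonic mean.
Total thickness L = 13.1 + 12.9 + 8.62 + 13.2 = 47.82 m.
Σ(b_i/K_i) = 13.1/12.4 + 12.9/191 + 8.62/70.4 + 13.2/1.77 = 8.704 d.
K_eq = L / Σ(b_i/K_i) = 47.82 / 8.704 = 5.494 m/day.
Q = K_eq · A · (Δh/L) = 5.494 × 327 × (26.6/47.82) = 999.3 m³/day.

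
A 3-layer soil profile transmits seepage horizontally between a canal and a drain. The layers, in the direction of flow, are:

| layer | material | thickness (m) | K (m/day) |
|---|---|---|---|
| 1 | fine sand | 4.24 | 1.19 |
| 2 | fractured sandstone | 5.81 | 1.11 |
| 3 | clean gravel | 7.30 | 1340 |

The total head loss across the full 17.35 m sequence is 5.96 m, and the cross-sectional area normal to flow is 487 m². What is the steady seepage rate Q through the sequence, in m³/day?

Flow is perpendicular to layering, so the layers act in series and the equivalent K is the thickness-weighted harmonic mean.
Total thickness L = 4.24 + 5.81 + 7.30 = 17.35 m.
Σ(b_i/K_i) = 4.24/1.19 + 5.81/1.11 + 7.30/1340 = 8.803 d.
K_eq = L / Σ(b_i/K_i) = 17.35 / 8.803 = 1.971 m/day.
Q = K_eq · A · (Δh/L) = 1.971 × 487 × (5.96/17.35) = 329.7 m³/day.

330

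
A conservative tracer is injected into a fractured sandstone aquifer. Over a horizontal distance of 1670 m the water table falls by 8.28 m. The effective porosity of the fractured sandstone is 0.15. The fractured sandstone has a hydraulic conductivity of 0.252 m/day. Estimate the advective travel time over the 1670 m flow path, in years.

549

Hydraulic gradient i = Δh / L = 8.28 / 1670 = 0.004958.
Darcy flux q = K · i = 0.2520 × 0.004958 = 0.001249 m/day.
Seepage velocity v = q / n_e = 0.001249 / 0.15 = 0.008330 m/day.
Travel time t = L / v = 1670 / 0.008330 = 2.005e+05 days = 548.9 years.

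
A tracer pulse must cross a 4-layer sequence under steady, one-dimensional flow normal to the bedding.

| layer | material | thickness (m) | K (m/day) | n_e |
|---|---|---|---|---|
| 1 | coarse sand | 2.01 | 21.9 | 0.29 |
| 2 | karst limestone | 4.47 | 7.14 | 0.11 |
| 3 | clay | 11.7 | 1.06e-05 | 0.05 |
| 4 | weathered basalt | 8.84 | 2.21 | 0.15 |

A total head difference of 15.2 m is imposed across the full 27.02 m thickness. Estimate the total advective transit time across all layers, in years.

594

With flow normal to the layers, continuity requires the same specific discharge q through every layer.
Σ(b_i/K_i) = 2.01/21.9 + 4.47/7.14 + 11.7/1.06e-05 + 8.84/2.21 = 1.104e+06 d.
q = Δh / Σ(b_i/K_i) = 15.2 / 1.104e+06 = 1.377e-05 m/day.
In each layer the seepage velocity is v_i = q/n_i, so the layer transit time is t_i = b_i·n_i / q:
  layer 1 (coarse sand): t_1 = 2.01 × 0.29 / 1.377e-05 = 42328 d
  layer 2 (karst limestone): t_2 = 4.47 × 0.11 / 1.377e-05 = 35706 d
  layer 3 (clay): t_3 = 11.7 × 0.05 / 1.377e-05 = 42481 d
  layer 4 (weathered basalt): t_4 = 8.84 × 0.15 / 1.377e-05 = 96290 d
Total t = Σ t_i = 2.168e+05 days = 593.6 years.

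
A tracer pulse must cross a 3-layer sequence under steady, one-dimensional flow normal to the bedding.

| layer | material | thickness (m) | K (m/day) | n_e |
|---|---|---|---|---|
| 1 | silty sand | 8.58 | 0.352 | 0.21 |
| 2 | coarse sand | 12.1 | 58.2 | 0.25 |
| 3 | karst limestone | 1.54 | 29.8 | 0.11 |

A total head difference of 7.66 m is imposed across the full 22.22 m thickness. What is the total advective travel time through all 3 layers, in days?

With flow normal to the layers, continuity requires the same specific discharge q through every layer.
Σ(b_i/K_i) = 8.58/0.352 + 12.1/58.2 + 1.54/29.8 = 24.63 d.
q = Δh / Σ(b_i/K_i) = 7.66 / 24.63 = 0.3109 m/day.
In each layer the seepage velocity is v_i = q/n_i, so the layer transit time is t_i = b_i·n_i / q:
  layer 1 (silty sand): t_1 = 8.58 × 0.21 / 0.3109 = 5.795 d
  layer 2 (coarse sand): t_2 = 12.1 × 0.25 / 0.3109 = 9.728 d
  layer 3 (karst limestone): t_3 = 1.54 × 0.11 / 0.3109 = 0.5448 d
Total t = Σ t_i = 16.07 days.

16.1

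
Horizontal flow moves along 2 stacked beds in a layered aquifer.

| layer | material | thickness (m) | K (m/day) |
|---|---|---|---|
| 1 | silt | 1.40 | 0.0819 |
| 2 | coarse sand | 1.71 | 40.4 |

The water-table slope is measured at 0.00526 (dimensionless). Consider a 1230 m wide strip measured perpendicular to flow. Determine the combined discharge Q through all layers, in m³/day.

Flow is parallel to layering, so each bed carries its own Darcy discharge and the transmissivities add.
Σ(K_i·b_i) = 0.0819×1.40 + 40.4×1.71 = 69.20 m²/day.
Hydraulic gradient i = 0.00526.
Q = Σ(K_i·b_i) · W · i = 69.20 × 1230 × 0.005260 = 447.7 m³/day.

448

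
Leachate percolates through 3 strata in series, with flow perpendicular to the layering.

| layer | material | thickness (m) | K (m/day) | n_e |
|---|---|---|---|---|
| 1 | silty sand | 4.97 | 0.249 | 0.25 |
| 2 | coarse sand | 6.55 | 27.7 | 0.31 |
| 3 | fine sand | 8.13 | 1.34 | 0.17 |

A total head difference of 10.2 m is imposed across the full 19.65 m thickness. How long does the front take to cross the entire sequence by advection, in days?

12.0

With flow normal to the layers, continuity requires the same specific discharge q through every layer.
Σ(b_i/K_i) = 4.97/0.249 + 6.55/27.7 + 8.13/1.34 = 26.26 d.
q = Δh / Σ(b_i/K_i) = 10.2 / 26.26 = 0.3884 m/day.
In each layer the seepage velocity is v_i = q/n_i, so the layer transit time is t_i = b_i·n_i / q:
  layer 1 (silty sand): t_1 = 4.97 × 0.25 / 0.3884 = 3.199 d
  layer 2 (coarse sand): t_2 = 6.55 × 0.31 / 0.3884 = 5.228 d
  layer 3 (fine sand): t_3 = 8.13 × 0.17 / 0.3884 = 3.559 d
Total t = Σ t_i = 11.99 days.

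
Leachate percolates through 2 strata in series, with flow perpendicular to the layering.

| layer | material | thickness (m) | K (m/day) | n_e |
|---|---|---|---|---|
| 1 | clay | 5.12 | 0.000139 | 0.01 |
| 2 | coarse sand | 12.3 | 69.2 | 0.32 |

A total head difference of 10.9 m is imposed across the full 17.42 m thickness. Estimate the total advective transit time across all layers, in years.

With flow normal to the layers, continuity requires the same specific discharge q through every layer.
Σ(b_i/K_i) = 5.12/0.000139 + 12.3/69.2 = 36835 d.
q = Δh / Σ(b_i/K_i) = 10.9 / 36835 = 0.0002959 m/day.
In each layer the seepage velocity is v_i = q/n_i, so the layer transit time is t_i = b_i·n_i / q:
  layer 1 (clay): t_1 = 5.12 × 0.01 / 0.0002959 = 173.0 d
  layer 2 (coarse sand): t_2 = 12.3 × 0.32 / 0.0002959 = 13301 d
Total t = Σ t_i = 13474 days = 36.89 years.

36.9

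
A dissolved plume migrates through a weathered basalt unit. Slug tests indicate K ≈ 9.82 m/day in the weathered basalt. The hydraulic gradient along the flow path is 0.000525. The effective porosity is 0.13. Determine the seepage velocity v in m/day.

Hydraulic gradient i = 0.000525.
Darcy flux q = K · i = 9.820 × 0.0005250 = 0.005155 m/day.
Seepage velocity v = q / n_e = 0.005155 / 0.13 = 0.03966 m/day.

0.0397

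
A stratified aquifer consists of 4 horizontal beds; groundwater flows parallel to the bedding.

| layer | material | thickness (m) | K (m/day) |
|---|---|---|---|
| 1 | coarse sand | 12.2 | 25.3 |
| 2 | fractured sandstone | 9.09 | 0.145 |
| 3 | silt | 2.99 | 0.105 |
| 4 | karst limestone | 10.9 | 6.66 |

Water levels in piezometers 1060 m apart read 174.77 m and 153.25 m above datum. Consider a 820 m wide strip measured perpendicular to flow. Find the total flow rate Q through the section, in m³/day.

Flow is parallel to layering, so each bed carries its own Darcy discharge and the transmissivities add.
Σ(K_i·b_i) = 25.3×12.2 + 0.145×9.09 + 0.105×2.99 + 6.66×10.9 = 382.9 m²/day.
Hydraulic gradient i = (174.77 − 153.25) / 1060 = 21.52 / 1060 = 0.02030.
Q = Σ(K_i·b_i) · W · i = 382.9 × 820 × 0.02030 = 6374 m³/day.

6370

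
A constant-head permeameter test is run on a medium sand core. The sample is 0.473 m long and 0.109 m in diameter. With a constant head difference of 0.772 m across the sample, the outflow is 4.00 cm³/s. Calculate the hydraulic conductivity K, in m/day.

Cross-sectional area A = π·(d/2)² = π × (0.109/2)² = 0.009331 m².
Convert discharge: 4.00 cm³/s = 4.000e-06 m³/s.
Darcy's law rearranged: K = Q·L / (A·Δh) = 4.000e-06 × 0.473 / (0.009331 × 0.772) = 0.0002626 m/s = 22.69 m/day.

22.7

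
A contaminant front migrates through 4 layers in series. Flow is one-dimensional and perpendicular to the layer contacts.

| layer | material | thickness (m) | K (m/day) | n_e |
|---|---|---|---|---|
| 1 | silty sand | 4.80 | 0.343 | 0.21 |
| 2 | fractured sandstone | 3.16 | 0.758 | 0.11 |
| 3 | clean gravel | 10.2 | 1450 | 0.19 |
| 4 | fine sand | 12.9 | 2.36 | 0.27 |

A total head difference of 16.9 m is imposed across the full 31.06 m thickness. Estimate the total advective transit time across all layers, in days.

9.48

With flow normal to the layers, continuity requires the same specific discharge q through every layer.
Σ(b_i/K_i) = 4.80/0.343 + 3.16/0.758 + 10.2/1450 + 12.9/2.36 = 23.64 d.
q = Δh / Σ(b_i/K_i) = 16.9 / 23.64 = 0.7150 m/day.
In each layer the seepage velocity is v_i = q/n_i, so the layer transit time is t_i = b_i·n_i / q:
  layer 1 (silty sand): t_1 = 4.80 × 0.21 / 0.7150 = 1.410 d
  layer 2 (fractured sandstone): t_2 = 3.16 × 0.11 / 0.7150 = 0.4861 d
  layer 3 (clean gravel): t_3 = 10.2 × 0.19 / 0.7150 = 2.710 d
  layer 4 (fine sand): t_4 = 12.9 × 0.27 / 0.7150 = 4.871 d
Total t = Σ t_i = 9.478 days.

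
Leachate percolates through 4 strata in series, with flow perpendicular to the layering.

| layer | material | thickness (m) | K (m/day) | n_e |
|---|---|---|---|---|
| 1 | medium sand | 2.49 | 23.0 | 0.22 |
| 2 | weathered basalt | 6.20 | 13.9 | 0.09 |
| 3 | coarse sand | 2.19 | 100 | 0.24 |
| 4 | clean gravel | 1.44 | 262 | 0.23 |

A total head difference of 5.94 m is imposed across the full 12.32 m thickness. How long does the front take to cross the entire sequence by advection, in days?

0.192

With flow normal to the layers, continuity requires the same specific discharge q through every layer.
Σ(b_i/K_i) = 2.49/23.0 + 6.20/13.9 + 2.19/100 + 1.44/262 = 0.5817 d.
q = Δh / Σ(b_i/K_i) = 5.94 / 0.5817 = 10.21 m/day.
In each layer the seepage velocity is v_i = q/n_i, so the layer transit time is t_i = b_i·n_i / q:
  layer 1 (medium sand): t_1 = 2.49 × 0.22 / 10.21 = 0.05365 d
  layer 2 (weathered basalt): t_2 = 6.20 × 0.09 / 10.21 = 0.05464 d
  layer 3 (coarse sand): t_3 = 2.19 × 0.24 / 10.21 = 0.05147 d
  layer 4 (clean gravel): t_4 = 1.44 × 0.23 / 10.21 = 0.03243 d
Total t = Σ t_i = 0.1922 days.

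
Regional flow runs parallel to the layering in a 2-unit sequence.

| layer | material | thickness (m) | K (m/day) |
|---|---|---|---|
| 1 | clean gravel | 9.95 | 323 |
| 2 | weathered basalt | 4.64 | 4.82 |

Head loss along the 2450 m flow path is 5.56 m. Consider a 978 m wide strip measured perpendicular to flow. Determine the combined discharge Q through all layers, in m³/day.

Flow is parallel to layering, so each bed carries its own Darcy discharge and the transmissivities add.
Σ(K_i·b_i) = 323×9.95 + 4.82×4.64 = 3236 m²/day.
Hydraulic gradient i = Δh / L = 5.56 / 2450 = 0.002269.
Q = Σ(K_i·b_i) · W · i = 3236 × 978 × 0.002269 = 7183 m³/day.

7180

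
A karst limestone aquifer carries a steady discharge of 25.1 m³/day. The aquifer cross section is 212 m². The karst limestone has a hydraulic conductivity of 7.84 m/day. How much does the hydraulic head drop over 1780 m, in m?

26.9

From Q = K·A·i, i = Q / (K·A) = 25.1 / (7.840 × 212.0) = 0.01510.
Head loss Δh = i · L = 0.01510 × 1780 = 26.88 m.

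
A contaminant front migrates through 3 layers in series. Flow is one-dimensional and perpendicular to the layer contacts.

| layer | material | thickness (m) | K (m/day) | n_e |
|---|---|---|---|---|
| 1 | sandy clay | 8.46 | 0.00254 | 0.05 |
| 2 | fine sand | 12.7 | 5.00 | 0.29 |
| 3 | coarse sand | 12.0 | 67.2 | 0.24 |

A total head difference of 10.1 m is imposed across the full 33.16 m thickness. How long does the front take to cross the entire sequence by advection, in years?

With flow normal to the layers, continuity requires the same specific discharge q through every layer.
Σ(b_i/K_i) = 8.46/0.00254 + 12.7/5.00 + 12.0/67.2 = 3333 d.
q = Δh / Σ(b_i/K_i) = 10.1 / 3333 = 0.003030 m/day.
In each layer the seepage velocity is v_i = q/n_i, so the layer transit time is t_i = b_i·n_i / q:
  layer 1 (sandy clay): t_1 = 8.46 × 0.05 / 0.003030 = 139.6 d
  layer 2 (fine sand): t_2 = 12.7 × 0.29 / 0.003030 = 1216 d
  layer 3 (coarse sand): t_3 = 12.0 × 0.24 / 0.003030 = 950.5 d
Total t = Σ t_i = 2306 days = 6.313 years.

6.31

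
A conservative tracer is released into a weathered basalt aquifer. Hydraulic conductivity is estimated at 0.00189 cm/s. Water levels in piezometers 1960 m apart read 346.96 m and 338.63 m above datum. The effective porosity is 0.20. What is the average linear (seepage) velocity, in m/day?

0.0347

Convert K: 0.00189 cm/s × 864 = 1.633 m/day.
Hydraulic gradient i = (346.96 − 338.63) / 1960 = 8.33 / 1960 = 0.004250.
Darcy flux q = K · i = 1.633 × 0.004250 = 0.006940 m/day.
Seepage velocity v = q / n_e = 0.006940 / 0.20 = 0.03470 m/day.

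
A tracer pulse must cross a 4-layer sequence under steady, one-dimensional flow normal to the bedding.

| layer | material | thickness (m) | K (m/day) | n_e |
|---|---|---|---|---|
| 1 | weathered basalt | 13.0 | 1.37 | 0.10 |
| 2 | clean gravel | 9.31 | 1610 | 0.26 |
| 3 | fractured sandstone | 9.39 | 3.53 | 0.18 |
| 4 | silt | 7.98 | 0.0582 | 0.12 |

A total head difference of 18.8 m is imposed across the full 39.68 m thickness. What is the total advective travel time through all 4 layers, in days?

With flow normal to the layers, continuity requires the same specific discharge q through every layer.
Σ(b_i/K_i) = 13.0/1.37 + 9.31/1610 + 9.39/3.53 + 7.98/0.0582 = 149.3 d.
q = Δh / Σ(b_i/K_i) = 18.8 / 149.3 = 0.1259 m/day.
In each layer the seepage velocity is v_i = q/n_i, so the layer transit time is t_i = b_i·n_i / q:
  layer 1 (weathered basalt): t_1 = 13.0 × 0.10 / 0.1259 = 10.32 d
  layer 2 (clean gravel): t_2 = 9.31 × 0.26 / 0.1259 = 19.22 d
  layer 3 (fractured sandstone): t_3 = 9.39 × 0.18 / 0.1259 = 13.42 d
  layer 4 (silt): t_4 = 7.98 × 0.12 / 0.1259 = 7.603 d
Total t = Σ t_i = 50.56 days.

50.6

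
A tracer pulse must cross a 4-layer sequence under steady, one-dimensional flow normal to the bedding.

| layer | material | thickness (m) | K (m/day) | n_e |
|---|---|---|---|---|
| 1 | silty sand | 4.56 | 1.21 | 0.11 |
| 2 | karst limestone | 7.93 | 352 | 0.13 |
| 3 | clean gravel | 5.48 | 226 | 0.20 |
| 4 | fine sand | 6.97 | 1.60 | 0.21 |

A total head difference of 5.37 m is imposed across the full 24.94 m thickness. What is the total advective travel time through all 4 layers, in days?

6.23

With flow normal to the layers, continuity requires the same specific discharge q through every layer.
Σ(b_i/K_i) = 4.56/1.21 + 7.93/352 + 5.48/226 + 6.97/1.60 = 8.172 d.
q = Δh / Σ(b_i/K_i) = 5.37 / 8.172 = 0.6572 m/day.
In each layer the seepage velocity is v_i = q/n_i, so the layer transit time is t_i = b_i·n_i / q:
  layer 1 (silty sand): t_1 = 4.56 × 0.11 / 0.6572 = 0.7633 d
  layer 2 (karst limestone): t_2 = 7.93 × 0.13 / 0.6572 = 1.569 d
  layer 3 (clean gravel): t_3 = 5.48 × 0.20 / 0.6572 = 1.668 d
  layer 4 (fine sand): t_4 = 6.97 × 0.21 / 0.6572 = 2.227 d
Total t = Σ t_i = 6.227 days.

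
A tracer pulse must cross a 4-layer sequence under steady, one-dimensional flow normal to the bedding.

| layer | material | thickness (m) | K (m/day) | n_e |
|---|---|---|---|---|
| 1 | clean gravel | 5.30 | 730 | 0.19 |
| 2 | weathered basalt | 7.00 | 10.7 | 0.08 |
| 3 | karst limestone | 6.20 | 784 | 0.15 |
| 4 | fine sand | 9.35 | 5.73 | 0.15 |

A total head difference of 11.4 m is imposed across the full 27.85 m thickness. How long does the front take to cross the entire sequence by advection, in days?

0.787

With flow normal to the layers, continuity requires the same specific discharge q through every layer.
Σ(b_i/K_i) = 5.30/730 + 7.00/10.7 + 6.20/784 + 9.35/5.73 = 2.301 d.
q = Δh / Σ(b_i/K_i) = 11.4 / 2.301 = 4.954 m/day.
In each layer the seepage velocity is v_i = q/n_i, so the layer transit time is t_i = b_i·n_i / q:
  layer 1 (clean gravel): t_1 = 5.30 × 0.19 / 4.954 = 0.2033 d
  layer 2 (weathered basalt): t_2 = 7.00 × 0.08 / 4.954 = 0.1130 d
  layer 3 (karst limestone): t_3 = 6.20 × 0.15 / 4.954 = 0.1877 d
  layer 4 (fine sand): t_4 = 9.35 × 0.15 / 4.954 = 0.2831 d
Total t = Σ t_i = 0.7871 days.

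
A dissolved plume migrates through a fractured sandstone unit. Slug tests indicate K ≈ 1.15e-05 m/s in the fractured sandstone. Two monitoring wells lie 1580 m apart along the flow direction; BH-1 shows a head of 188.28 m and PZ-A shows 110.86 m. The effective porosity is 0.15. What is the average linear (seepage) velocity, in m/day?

Convert K: 1.15e-05 m/s × 86400 = 0.9936 m/day.
Hydraulic gradient i = (188.28 − 110.86) / 1580 = 77.42 / 1580 = 0.04900.
Darcy flux q = K · i = 0.9936 × 0.04900 = 0.04869 m/day.
Seepage velocity v = q / n_e = 0.04869 / 0.15 = 0.3246 m/day.

0.325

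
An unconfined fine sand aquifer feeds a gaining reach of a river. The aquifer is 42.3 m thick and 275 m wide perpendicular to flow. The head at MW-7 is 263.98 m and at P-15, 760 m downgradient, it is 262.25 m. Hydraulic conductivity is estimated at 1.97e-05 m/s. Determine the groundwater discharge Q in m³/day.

Convert K: 1.97e-05 m/s × 86400 = 1.702 m/day.
Cross-sectional area A = 275 × 42.3 = 11632 m².
Hydraulic gradient i = (263.98 − 262.25) / 760 = 1.73 / 760 = 0.002276.
Darcy's law: Q = K · A · i = 1.702 × 11632 × 0.002276 = 45.07 m³/day.

45.1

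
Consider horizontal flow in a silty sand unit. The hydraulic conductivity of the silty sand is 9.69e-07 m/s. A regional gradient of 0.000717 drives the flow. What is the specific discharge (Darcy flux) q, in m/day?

6.00e-05

Convert K: 9.69e-07 m/s × 86400 = 0.08372 m/day.
Hydraulic gradient i = 0.000717.
Specific discharge q = K · i = 0.08372 × 0.0007170 = 6.003e-05 m/day.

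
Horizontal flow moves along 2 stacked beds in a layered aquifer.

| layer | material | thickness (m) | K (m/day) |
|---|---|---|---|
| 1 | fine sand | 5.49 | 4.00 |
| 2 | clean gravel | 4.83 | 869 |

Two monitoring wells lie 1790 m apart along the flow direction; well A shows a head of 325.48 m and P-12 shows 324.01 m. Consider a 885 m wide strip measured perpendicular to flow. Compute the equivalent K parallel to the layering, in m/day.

409

Flow is parallel to layering, so each bed carries its own Darcy discharge and the transmissivities add.
Σ(K_i·b_i) = 4.00×5.49 + 869×4.83 = 4219 m²/day.
Total thickness b = 10.32 m, so K_eq = Σ(K_i·b_i)/b = 408.8 m/day.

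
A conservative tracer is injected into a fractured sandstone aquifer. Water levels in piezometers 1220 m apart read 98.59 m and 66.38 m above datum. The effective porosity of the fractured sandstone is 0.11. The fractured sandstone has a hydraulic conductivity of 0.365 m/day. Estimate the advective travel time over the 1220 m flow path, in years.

Hydraulic gradient i = (98.59 − 66.38) / 1220 = 32.21 / 1220 = 0.02640.
Darcy flux q = K · i = 0.3650 × 0.02640 = 0.009637 m/day.
Seepage velocity v = q / n_e = 0.009637 / 0.11 = 0.08761 m/day.
Travel time t = L / v = 1220 / 0.08761 = 13926 days = 38.13 years.

38.1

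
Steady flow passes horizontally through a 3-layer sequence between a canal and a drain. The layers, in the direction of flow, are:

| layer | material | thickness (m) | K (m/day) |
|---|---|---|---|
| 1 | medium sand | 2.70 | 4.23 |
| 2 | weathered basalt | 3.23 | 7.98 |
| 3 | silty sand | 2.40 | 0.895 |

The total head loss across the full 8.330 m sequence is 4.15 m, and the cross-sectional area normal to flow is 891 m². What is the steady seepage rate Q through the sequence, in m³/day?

993

Flow is perpendicular to layering, so the layers act in series and the equivalent K is the thickness-weighted harmonic mean.
Total thickness L = 2.70 + 3.23 + 2.40 = 8.330 m.
Σ(b_i/K_i) = 2.70/4.23 + 3.23/7.98 + 2.40/0.895 = 3.725 d.
K_eq = L / Σ(b_i/K_i) = 8.330 / 3.725 = 2.236 m/day.
Q = K_eq · A · (Δh/L) = 2.236 × 891 × (4.15/8.330) = 992.8 m³/day.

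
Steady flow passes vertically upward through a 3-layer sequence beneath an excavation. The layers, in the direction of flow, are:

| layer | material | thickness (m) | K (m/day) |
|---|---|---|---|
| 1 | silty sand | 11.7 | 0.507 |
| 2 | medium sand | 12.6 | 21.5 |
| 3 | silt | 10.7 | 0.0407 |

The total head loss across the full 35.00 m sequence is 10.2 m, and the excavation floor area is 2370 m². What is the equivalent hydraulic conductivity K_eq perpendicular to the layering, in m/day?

Flow is perpendicular to layering, so the layers act in series and the equivalent K is the thickness-weighted harmonic mean.
Total thickness L = 11.7 + 12.6 + 10.7 = 35.00 m.
Σ(b_i/K_i) = 11.7/0.507 + 12.6/21.5 + 10.7/0.0407 = 286.6 d.
K_eq = L / Σ(b_i/K_i) = 35.00 / 286.6 = 0.1221 m/day.

0.122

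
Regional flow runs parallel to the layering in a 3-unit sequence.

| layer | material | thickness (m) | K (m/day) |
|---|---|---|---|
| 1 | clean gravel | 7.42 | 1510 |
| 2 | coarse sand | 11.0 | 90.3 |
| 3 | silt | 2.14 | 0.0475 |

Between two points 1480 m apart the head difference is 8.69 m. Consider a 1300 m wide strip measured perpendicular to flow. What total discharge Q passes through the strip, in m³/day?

93100

Flow is parallel to layering, so each bed carries its own Darcy discharge and the transmissivities add.
Σ(K_i·b_i) = 1510×7.42 + 90.3×11.0 + 0.0475×2.14 = 12198 m²/day.
Hydraulic gradient i = Δh / L = 8.69 / 1480 = 0.005872.
Q = Σ(K_i·b_i) · W · i = 12198 × 1300 × 0.005872 = 93106 m³/day.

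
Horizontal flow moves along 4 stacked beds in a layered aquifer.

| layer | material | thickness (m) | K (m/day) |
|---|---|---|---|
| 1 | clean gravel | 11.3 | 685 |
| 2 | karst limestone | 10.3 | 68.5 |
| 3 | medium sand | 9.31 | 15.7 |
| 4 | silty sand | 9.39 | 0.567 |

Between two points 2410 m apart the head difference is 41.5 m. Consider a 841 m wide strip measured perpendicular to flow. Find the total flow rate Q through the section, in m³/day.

125000

Flow is parallel to layering, so each bed carries its own Darcy discharge and the transmissivities add.
Σ(K_i·b_i) = 685×11.3 + 68.5×10.3 + 15.7×9.31 + 0.567×9.39 = 8598 m²/day.
Hydraulic gradient i = Δh / L = 41.5 / 2410 = 0.01722.
Q = Σ(K_i·b_i) · W · i = 8598 × 841 × 0.01722 = 1.245e+05 m³/day.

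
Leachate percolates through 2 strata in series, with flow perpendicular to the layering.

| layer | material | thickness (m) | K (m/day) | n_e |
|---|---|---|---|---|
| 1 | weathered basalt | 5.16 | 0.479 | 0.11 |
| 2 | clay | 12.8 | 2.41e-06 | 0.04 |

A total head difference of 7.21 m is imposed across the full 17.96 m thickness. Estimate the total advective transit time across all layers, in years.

With flow normal to the layers, continuity requires the same specific discharge q through every layer.
Σ(b_i/K_i) = 5.16/0.479 + 12.8/2.41e-06 = 5.311e+06 d.
q = Δh / Σ(b_i/K_i) = 7.21 / 5.311e+06 = 1.358e-06 m/day.
In each layer the seepage velocity is v_i = q/n_i, so the layer transit time is t_i = b_i·n_i / q:
  layer 1 (weathered basalt): t_1 = 5.16 × 0.11 / 1.358e-06 = 4.181e+05 d
  layer 2 (clay): t_2 = 12.8 × 0.04 / 1.358e-06 = 3.772e+05 d
Total t = Σ t_i = 7.953e+05 days = 2177 years.

2180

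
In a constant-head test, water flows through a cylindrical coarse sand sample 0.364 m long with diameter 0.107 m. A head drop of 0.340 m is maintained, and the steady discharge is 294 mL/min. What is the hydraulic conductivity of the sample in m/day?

50.4

Cross-sectional area A = π·(d/2)² = π × (0.107/2)² = 0.008992 m².
Convert discharge: 294 mL/min = 4.900e-06 m³/s.
Darcy's law rearranged: K = Q·L / (A·Δh) = 4.900e-06 × 0.364 / (0.008992 × 0.340) = 0.0005834 m/s = 50.41 m/day.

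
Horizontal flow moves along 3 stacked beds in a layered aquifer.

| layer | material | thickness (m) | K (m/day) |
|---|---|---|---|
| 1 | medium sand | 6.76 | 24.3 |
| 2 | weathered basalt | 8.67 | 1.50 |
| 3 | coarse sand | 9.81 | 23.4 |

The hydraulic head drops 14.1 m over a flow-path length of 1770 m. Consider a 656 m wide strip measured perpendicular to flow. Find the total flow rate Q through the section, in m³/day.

Flow is parallel to layering, so each bed carries its own Darcy discharge and the transmissivities add.
Σ(K_i·b_i) = 24.3×6.76 + 1.50×8.67 + 23.4×9.81 = 406.8 m²/day.
Hydraulic gradient i = Δh / L = 14.1 / 1770 = 0.007966.
Q = Σ(K_i·b_i) · W · i = 406.8 × 656 × 0.007966 = 2126 m³/day.

2130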